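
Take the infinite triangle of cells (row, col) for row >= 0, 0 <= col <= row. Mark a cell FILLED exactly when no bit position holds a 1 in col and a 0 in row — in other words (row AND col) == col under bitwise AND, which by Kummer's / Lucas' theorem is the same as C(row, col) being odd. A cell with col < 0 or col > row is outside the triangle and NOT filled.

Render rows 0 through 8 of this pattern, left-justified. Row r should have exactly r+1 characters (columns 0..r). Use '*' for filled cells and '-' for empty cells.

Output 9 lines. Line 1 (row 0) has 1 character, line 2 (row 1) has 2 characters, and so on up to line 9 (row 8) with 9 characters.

r0=0: *
r1=1: **
r2=10: *-*
r3=11: ****
r4=100: *---*
r5=101: **--**
r6=110: *-*-*-*
r7=111: ********
r8=1000: *-------*

Answer: *
**
*-*
****
*---*
**--**
*-*-*-*
********
*-------*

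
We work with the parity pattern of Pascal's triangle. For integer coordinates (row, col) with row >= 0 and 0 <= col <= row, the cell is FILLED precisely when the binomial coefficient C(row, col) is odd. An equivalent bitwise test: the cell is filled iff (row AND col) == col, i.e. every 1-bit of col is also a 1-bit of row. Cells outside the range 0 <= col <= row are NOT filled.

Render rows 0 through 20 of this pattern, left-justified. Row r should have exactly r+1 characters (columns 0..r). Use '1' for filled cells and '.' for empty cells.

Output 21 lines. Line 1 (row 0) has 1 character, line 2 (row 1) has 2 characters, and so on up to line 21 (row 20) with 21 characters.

r0=0: 1
r1=1: 11
r2=10: 1.1
r3=11: 1111
r4=100: 1...1
r5=101: 11..11
r6=110: 1.1.1.1
r7=111: 11111111
r8=1000: 1.......1
r9=1001: 11......11
r10=1010: 1.1.....1.1
r11=1011: 1111....1111
r12=1100: 1...1...1...1
r13=1101: 11..11..11..11
r14=1110: 1.1.1.1.1.1.1.1
r15=1111: 1111111111111111
r16=10000: 1...............1
r17=10001: 11..............11
r18=10010: 1.1.............1.1
r19=10011: 1111............1111
r20=10100: 1...1...........1...1

Answer: 1
11
1.1
1111
1...1
11..11
1.1.1.1
11111111
1.......1
11......11
1.1.....1.1
1111....1111
1...1...1...1
11..11..11..11
1.1.1.1.1.1.1.1
1111111111111111
1...............1
11..............11
1.1.............1.1
1111............1111
1...1...........1...1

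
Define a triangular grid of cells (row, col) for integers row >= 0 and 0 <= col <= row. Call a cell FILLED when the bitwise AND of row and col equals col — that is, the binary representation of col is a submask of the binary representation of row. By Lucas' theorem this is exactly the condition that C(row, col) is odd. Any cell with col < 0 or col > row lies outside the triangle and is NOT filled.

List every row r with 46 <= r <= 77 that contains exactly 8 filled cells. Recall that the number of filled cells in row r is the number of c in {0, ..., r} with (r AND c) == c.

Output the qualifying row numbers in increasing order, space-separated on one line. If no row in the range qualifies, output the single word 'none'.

Answer: 49 50 52 56 67 69 70 73 74 76

Derivation:
Row r has 2^popcount(r) filled cells, so we need popcount(r) = log2(8) = 3.
Scan r = 46..77 and keep those with exactly 3 one-bits:
r=46=101110 popcount=4 -> skip
r=47=101111 popcount=5 -> skip
r=48=110000 popcount=2 -> skip
r=49=110001 popcount=3 -> KEEP
r=50=110010 popcount=3 -> KEEP
r=51=110011 popcount=4 -> skip
r=52=110100 popcount=3 -> KEEP
r=53=110101 popcount=4 -> skip
r=54=110110 popcount=4 -> skip
r=55=110111 popcount=5 -> skip
r=56=111000 popcount=3 -> KEEP
r=57=111001 popcount=4 -> skip
r=58=111010 popcount=4 -> skip
r=59=111011 popcount=5 -> skip
r=60=111100 popcount=4 -> skip
r=61=111101 popcount=5 -> skip
r=62=111110 popcount=5 -> skip
r=63=111111 popcount=6 -> skip
r=64=1000000 popcount=1 -> skip
r=65=1000001 popcount=2 -> skip
r=66=1000010 popcount=2 -> skip
r=67=1000011 popcount=3 -> KEEP
r=68=1000100 popcount=2 -> skip
r=69=1000101 popcount=3 -> KEEP
r=70=1000110 popcount=3 -> KEEP
r=71=1000111 popcount=4 -> skip
r=72=1001000 popcount=2 -> skip
r=73=1001001 popcount=3 -> KEEP
r=74=1001010 popcount=3 -> KEEP
r=75=1001011 popcount=4 -> skip
r=76=1001100 popcount=3 -> KEEP
r=77=1001101 popcount=4 -> skip
Kept rows: 49 50 52 56 67 69 70 73 74 76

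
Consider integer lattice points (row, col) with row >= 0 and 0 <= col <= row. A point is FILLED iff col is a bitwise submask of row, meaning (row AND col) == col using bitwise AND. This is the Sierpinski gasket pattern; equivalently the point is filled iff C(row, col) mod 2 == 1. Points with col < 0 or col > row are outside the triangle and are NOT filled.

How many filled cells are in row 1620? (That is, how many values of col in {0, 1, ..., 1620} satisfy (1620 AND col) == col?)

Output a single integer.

Answer: 32

Derivation:
1620 in binary = 11001010100
popcount(1620) = number of 1-bits in 11001010100 = 5
A col c satisfies (1620 AND c) == c iff every set bit of c is also set in 1620; each of the 5 set bits of 1620 can independently be on or off in c.
count = 2^5 = 32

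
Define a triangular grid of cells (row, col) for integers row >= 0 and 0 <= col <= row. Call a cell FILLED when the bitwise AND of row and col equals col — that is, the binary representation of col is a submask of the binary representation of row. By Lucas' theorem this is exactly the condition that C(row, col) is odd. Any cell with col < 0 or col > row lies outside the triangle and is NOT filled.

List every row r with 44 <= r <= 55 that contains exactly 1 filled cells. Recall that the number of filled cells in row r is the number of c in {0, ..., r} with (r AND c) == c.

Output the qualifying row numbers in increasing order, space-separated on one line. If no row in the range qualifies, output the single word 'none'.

Answer: none

Derivation:
Row r has 2^popcount(r) filled cells, so we need popcount(r) = log2(1) = 0.
Scan r = 44..55 and keep those with exactly 0 one-bits:
r=44=101100 popcount=3 -> skip
r=45=101101 popcount=4 -> skip
r=46=101110 popcount=4 -> skip
r=47=101111 popcount=5 -> skip
r=48=110000 popcount=2 -> skip
r=49=110001 popcount=3 -> skip
r=50=110010 popcount=3 -> skip
r=51=110011 popcount=4 -> skip
r=52=110100 popcount=3 -> skip
r=53=110101 popcount=4 -> skip
r=54=110110 popcount=4 -> skip
r=55=110111 popcount=5 -> skip
Kept rows: none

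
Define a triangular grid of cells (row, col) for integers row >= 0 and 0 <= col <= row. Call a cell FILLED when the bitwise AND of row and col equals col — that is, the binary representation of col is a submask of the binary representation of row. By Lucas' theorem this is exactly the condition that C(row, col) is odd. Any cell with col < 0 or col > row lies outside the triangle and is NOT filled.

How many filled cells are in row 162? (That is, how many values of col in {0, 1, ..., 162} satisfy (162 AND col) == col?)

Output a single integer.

Answer: 8

Derivation:
162 in binary = 10100010
popcount(162) = number of 1-bits in 10100010 = 3
A col c satisfies (162 AND c) == c iff every set bit of c is also set in 162; each of the 3 set bits of 162 can independently be on or off in c.
count = 2^3 = 8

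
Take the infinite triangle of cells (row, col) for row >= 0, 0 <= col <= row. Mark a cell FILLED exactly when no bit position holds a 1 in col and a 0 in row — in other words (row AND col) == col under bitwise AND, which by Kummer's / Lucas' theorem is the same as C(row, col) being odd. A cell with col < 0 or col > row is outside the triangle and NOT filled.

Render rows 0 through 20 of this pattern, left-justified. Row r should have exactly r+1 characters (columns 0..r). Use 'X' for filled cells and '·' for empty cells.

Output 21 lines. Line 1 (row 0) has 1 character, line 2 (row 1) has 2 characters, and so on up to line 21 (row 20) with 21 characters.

Answer: X
XX
X·X
XXXX
X···X
XX··XX
X·X·X·X
XXXXXXXX
X·······X
XX······XX
X·X·····X·X
XXXX····XXXX
X···X···X···X
XX··XX··XX··XX
X·X·X·X·X·X·X·X
XXXXXXXXXXXXXXXX
X···············X
XX··············XX
X·X·············X·X
XXXX············XXXX
X···X···········X···X

Derivation:
r0=0: X
r1=1: XX
r2=10: X·X
r3=11: XXXX
r4=100: X···X
r5=101: XX··XX
r6=110: X·X·X·X
r7=111: XXXXXXXX
r8=1000: X·······X
r9=1001: XX······XX
r10=1010: X·X·····X·X
r11=1011: XXXX····XXXX
r12=1100: X···X···X···X
r13=1101: XX··XX··XX··XX
r14=1110: X·X·X·X·X·X·X·X
r15=1111: XXXXXXXXXXXXXXXX
r16=10000: X···············X
r17=10001: XX··············XX
r18=10010: X·X·············X·X
r19=10011: XXXX············XXXX
r20=10100: X···X···········X···X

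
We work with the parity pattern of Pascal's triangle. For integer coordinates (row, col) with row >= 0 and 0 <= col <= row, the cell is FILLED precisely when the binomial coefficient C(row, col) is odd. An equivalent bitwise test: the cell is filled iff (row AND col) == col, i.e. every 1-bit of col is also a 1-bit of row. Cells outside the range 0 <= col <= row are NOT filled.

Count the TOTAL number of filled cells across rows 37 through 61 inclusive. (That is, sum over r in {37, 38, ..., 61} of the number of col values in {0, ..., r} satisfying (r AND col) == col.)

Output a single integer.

r37=100101 pc3: +8 =8
r38=100110 pc3: +8 =16
r39=100111 pc4: +16 =32
r40=101000 pc2: +4 =36
r41=101001 pc3: +8 =44
r42=101010 pc3: +8 =52
r43=101011 pc4: +16 =68
r44=101100 pc3: +8 =76
r45=101101 pc4: +16 =92
r46=101110 pc4: +16 =108
r47=101111 pc5: +32 =140
r48=110000 pc2: +4 =144
r49=110001 pc3: +8 =152
r50=110010 pc3: +8 =160
r51=110011 pc4: +16 =176
r52=110100 pc3: +8 =184
r53=110101 pc4: +16 =200
r54=110110 pc4: +16 =216
r55=110111 pc5: +32 =248
r56=111000 pc3: +8 =256
r57=111001 pc4: +16 =272
r58=111010 pc4: +16 =288
r59=111011 pc5: +32 =320
r60=111100 pc4: +16 =336
r61=111101 pc5: +32 =368

Answer: 368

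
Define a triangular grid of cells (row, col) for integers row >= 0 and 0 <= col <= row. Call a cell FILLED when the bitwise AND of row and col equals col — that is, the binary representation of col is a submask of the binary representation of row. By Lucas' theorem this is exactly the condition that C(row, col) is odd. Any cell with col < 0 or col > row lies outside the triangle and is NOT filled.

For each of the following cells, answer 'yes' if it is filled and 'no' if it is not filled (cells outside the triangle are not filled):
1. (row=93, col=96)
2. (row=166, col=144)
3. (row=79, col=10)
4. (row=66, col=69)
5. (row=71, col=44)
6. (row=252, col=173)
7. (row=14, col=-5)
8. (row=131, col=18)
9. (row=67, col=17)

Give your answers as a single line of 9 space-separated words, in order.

Answer: no no yes no no no no no no

Derivation:
(93,96): col outside [0, 93] -> not filled
(166,144): row=0b10100110, col=0b10010000, row AND col = 0b10000000 = 128; 128 != 144 -> empty
(79,10): row=0b1001111, col=0b1010, row AND col = 0b1010 = 10; 10 == 10 -> filled
(66,69): col outside [0, 66] -> not filled
(71,44): row=0b1000111, col=0b101100, row AND col = 0b100 = 4; 4 != 44 -> empty
(252,173): row=0b11111100, col=0b10101101, row AND col = 0b10101100 = 172; 172 != 173 -> empty
(14,-5): col outside [0, 14] -> not filled
(131,18): row=0b10000011, col=0b10010, row AND col = 0b10 = 2; 2 != 18 -> empty
(67,17): row=0b1000011, col=0b10001, row AND col = 0b1 = 1; 1 != 17 -> empty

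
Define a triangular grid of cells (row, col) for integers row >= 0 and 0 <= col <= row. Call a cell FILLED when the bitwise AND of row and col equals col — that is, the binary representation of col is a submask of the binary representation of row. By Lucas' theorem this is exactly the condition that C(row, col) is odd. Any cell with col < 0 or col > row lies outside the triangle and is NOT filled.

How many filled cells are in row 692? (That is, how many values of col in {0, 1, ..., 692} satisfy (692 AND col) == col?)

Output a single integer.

692 in binary = 1010110100
popcount(692) = number of 1-bits in 1010110100 = 5
A col c satisfies (692 AND c) == c iff every set bit of c is also set in 692; each of the 5 set bits of 692 can independently be on or off in c.
count = 2^5 = 32

Answer: 32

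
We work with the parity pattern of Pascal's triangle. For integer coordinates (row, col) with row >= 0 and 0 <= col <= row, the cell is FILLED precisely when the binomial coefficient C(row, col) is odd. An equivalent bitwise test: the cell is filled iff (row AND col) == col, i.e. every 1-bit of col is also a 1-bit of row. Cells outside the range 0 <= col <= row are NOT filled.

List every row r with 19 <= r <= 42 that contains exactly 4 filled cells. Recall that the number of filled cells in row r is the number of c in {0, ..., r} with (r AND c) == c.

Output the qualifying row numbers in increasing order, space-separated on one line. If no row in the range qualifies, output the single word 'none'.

Answer: 20 24 33 34 36 40

Derivation:
Row r has 2^popcount(r) filled cells, so we need popcount(r) = log2(4) = 2.
Scan r = 19..42 and keep those with exactly 2 one-bits:
r=19=10011 popcount=3 -> skip
r=20=10100 popcount=2 -> KEEP
r=21=10101 popcount=3 -> skip
r=22=10110 popcount=3 -> skip
r=23=10111 popcount=4 -> skip
r=24=11000 popcount=2 -> KEEP
r=25=11001 popcount=3 -> skip
r=26=11010 popcount=3 -> skip
r=27=11011 popcount=4 -> skip
r=28=11100 popcount=3 -> skip
r=29=11101 popcount=4 -> skip
r=30=11110 popcount=4 -> skip
r=31=11111 popcount=5 -> skip
r=32=100000 popcount=1 -> skip
r=33=100001 popcount=2 -> KEEP
r=34=100010 popcount=2 -> KEEP
r=35=100011 popcount=3 -> skip
r=36=100100 popcount=2 -> KEEP
r=37=100101 popcount=3 -> skip
r=38=100110 popcount=3 -> skip
r=39=100111 popcount=4 -> skip
r=40=101000 popcount=2 -> KEEP
r=41=101001 popcount=3 -> skip
r=42=101010 popcount=3 -> skip
Kept rows: 20 24 33 34 36 40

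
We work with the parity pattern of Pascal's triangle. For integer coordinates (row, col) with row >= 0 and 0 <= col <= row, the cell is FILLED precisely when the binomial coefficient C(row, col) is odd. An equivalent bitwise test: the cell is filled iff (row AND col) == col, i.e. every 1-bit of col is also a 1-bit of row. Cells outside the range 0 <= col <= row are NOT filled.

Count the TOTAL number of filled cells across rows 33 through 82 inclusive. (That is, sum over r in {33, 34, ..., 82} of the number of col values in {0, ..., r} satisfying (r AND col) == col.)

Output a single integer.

r33=100001 pc2: +4 =4
r34=100010 pc2: +4 =8
r35=100011 pc3: +8 =16
r36=100100 pc2: +4 =20
r37=100101 pc3: +8 =28
r38=100110 pc3: +8 =36
r39=100111 pc4: +16 =52
r40=101000 pc2: +4 =56
r41=101001 pc3: +8 =64
r42=101010 pc3: +8 =72
r43=101011 pc4: +16 =88
r44=101100 pc3: +8 =96
r45=101101 pc4: +16 =112
r46=101110 pc4: +16 =128
r47=101111 pc5: +32 =160
r48=110000 pc2: +4 =164
r49=110001 pc3: +8 =172
r50=110010 pc3: +8 =180
r51=110011 pc4: +16 =196
r52=110100 pc3: +8 =204
r53=110101 pc4: +16 =220
r54=110110 pc4: +16 =236
r55=110111 pc5: +32 =268
r56=111000 pc3: +8 =276
r57=111001 pc4: +16 =292
r58=111010 pc4: +16 =308
r59=111011 pc5: +32 =340
r60=111100 pc4: +16 =356
r61=111101 pc5: +32 =388
r62=111110 pc5: +32 =420
r63=111111 pc6: +64 =484
r64=1000000 pc1: +2 =486
r65=1000001 pc2: +4 =490
r66=1000010 pc2: +4 =494
r67=1000011 pc3: +8 =502
r68=1000100 pc2: +4 =506
r69=1000101 pc3: +8 =514
r70=1000110 pc3: +8 =522
r71=1000111 pc4: +16 =538
r72=1001000 pc2: +4 =542
r73=1001001 pc3: +8 =550
r74=1001010 pc3: +8 =558
r75=1001011 pc4: +16 =574
r76=1001100 pc3: +8 =582
r77=1001101 pc4: +16 =598
r78=1001110 pc4: +16 =614
r79=1001111 pc5: +32 =646
r80=1010000 pc2: +4 =650
r81=1010001 pc3: +8 =658
r82=1010010 pc3: +8 =666

Answer: 666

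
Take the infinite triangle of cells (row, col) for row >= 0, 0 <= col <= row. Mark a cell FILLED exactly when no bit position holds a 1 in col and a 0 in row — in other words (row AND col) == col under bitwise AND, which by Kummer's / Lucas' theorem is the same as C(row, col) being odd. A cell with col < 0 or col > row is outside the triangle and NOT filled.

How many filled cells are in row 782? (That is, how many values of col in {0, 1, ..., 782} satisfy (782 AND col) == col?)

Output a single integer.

Answer: 32

Derivation:
782 in binary = 1100001110
popcount(782) = number of 1-bits in 1100001110 = 5
A col c satisfies (782 AND c) == c iff every set bit of c is also set in 782; each of the 5 set bits of 782 can independently be on or off in c.
count = 2^5 = 32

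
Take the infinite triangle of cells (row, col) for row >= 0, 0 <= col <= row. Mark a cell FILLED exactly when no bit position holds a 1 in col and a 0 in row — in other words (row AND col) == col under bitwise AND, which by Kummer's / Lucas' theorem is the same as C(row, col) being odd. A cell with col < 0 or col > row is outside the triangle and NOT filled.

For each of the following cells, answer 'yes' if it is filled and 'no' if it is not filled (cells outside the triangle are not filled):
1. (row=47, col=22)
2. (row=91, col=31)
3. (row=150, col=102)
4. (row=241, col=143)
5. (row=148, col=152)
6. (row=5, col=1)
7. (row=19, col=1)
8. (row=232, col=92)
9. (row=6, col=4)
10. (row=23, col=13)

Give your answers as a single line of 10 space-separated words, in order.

Answer: no no no no no yes yes no yes no

Derivation:
(47,22): row=0b101111, col=0b10110, row AND col = 0b110 = 6; 6 != 22 -> empty
(91,31): row=0b1011011, col=0b11111, row AND col = 0b11011 = 27; 27 != 31 -> empty
(150,102): row=0b10010110, col=0b1100110, row AND col = 0b110 = 6; 6 != 102 -> empty
(241,143): row=0b11110001, col=0b10001111, row AND col = 0b10000001 = 129; 129 != 143 -> empty
(148,152): col outside [0, 148] -> not filled
(5,1): row=0b101, col=0b1, row AND col = 0b1 = 1; 1 == 1 -> filled
(19,1): row=0b10011, col=0b1, row AND col = 0b1 = 1; 1 == 1 -> filled
(232,92): row=0b11101000, col=0b1011100, row AND col = 0b1001000 = 72; 72 != 92 -> empty
(6,4): row=0b110, col=0b100, row AND col = 0b100 = 4; 4 == 4 -> filled
(23,13): row=0b10111, col=0b1101, row AND col = 0b101 = 5; 5 != 13 -> empty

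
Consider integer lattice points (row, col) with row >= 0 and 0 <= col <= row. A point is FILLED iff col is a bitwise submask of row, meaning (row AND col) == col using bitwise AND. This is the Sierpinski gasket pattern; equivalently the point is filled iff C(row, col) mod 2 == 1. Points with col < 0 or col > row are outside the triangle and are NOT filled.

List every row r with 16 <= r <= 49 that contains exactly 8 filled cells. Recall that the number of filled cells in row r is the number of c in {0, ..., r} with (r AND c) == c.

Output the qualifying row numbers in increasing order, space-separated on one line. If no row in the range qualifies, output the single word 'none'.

Row r has 2^popcount(r) filled cells, so we need popcount(r) = log2(8) = 3.
Scan r = 16..49 and keep those with exactly 3 one-bits:
r=16=10000 popcount=1 -> skip
r=17=10001 popcount=2 -> skip
r=18=10010 popcount=2 -> skip
r=19=10011 popcount=3 -> KEEP
r=20=10100 popcount=2 -> skip
r=21=10101 popcount=3 -> KEEP
r=22=10110 popcount=3 -> KEEP
r=23=10111 popcount=4 -> skip
r=24=11000 popcount=2 -> skip
r=25=11001 popcount=3 -> KEEP
r=26=11010 popcount=3 -> KEEP
r=27=11011 popcount=4 -> skip
r=28=11100 popcount=3 -> KEEP
r=29=11101 popcount=4 -> skip
r=30=11110 popcount=4 -> skip
r=31=11111 popcount=5 -> skip
r=32=100000 popcount=1 -> skip
r=33=100001 popcount=2 -> skip
r=34=100010 popcount=2 -> skip
r=35=100011 popcount=3 -> KEEP
r=36=100100 popcount=2 -> skip
r=37=100101 popcount=3 -> KEEP
r=38=100110 popcount=3 -> KEEP
r=39=100111 popcount=4 -> skip
r=40=101000 popcount=2 -> skip
r=41=101001 popcount=3 -> KEEP
r=42=101010 popcount=3 -> KEEP
r=43=101011 popcount=4 -> skip
r=44=101100 popcount=3 -> KEEP
r=45=101101 popcount=4 -> skip
r=46=101110 popcount=4 -> skip
r=47=101111 popcount=5 -> skip
r=48=110000 popcount=2 -> skip
r=49=110001 popcount=3 -> KEEP
Kept rows: 19 21 22 25 26 28 35 37 38 41 42 44 49

Answer: 19 21 22 25 26 28 35 37 38 41 42 44 49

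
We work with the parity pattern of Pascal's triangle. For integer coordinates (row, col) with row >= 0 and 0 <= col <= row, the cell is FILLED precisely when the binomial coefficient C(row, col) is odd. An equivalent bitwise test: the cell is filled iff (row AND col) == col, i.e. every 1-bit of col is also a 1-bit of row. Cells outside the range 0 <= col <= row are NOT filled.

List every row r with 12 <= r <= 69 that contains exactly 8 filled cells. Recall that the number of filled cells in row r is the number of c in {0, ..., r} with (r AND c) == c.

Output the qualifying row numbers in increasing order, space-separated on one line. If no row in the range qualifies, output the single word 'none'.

Answer: 13 14 19 21 22 25 26 28 35 37 38 41 42 44 49 50 52 56 67 69

Derivation:
Row r has 2^popcount(r) filled cells, so we need popcount(r) = log2(8) = 3.
Scan r = 12..69 and keep those with exactly 3 one-bits:
r=12=1100 popcount=2 -> skip
r=13=1101 popcount=3 -> KEEP
r=14=1110 popcount=3 -> KEEP
r=15=1111 popcount=4 -> skip
r=16=10000 popcount=1 -> skip
r=17=10001 popcount=2 -> skip
r=18=10010 popcount=2 -> skip
r=19=10011 popcount=3 -> KEEP
r=20=10100 popcount=2 -> skip
r=21=10101 popcount=3 -> KEEP
r=22=10110 popcount=3 -> KEEP
r=23=10111 popcount=4 -> skip
r=24=11000 popcount=2 -> skip
r=25=11001 popcount=3 -> KEEP
r=26=11010 popcount=3 -> KEEP
r=27=11011 popcount=4 -> skip
r=28=11100 popcount=3 -> KEEP
r=29=11101 popcount=4 -> skip
r=30=11110 popcount=4 -> skip
r=31=11111 popcount=5 -> skip
r=32=100000 popcount=1 -> skip
r=33=100001 popcount=2 -> skip
r=34=100010 popcount=2 -> skip
r=35=100011 popcount=3 -> KEEP
r=36=100100 popcount=2 -> skip
r=37=100101 popcount=3 -> KEEP
r=38=100110 popcount=3 -> KEEP
r=39=100111 popcount=4 -> skip
r=40=101000 popcount=2 -> skip
r=41=101001 popcount=3 -> KEEP
r=42=101010 popcount=3 -> KEEP
r=43=101011 popcount=4 -> skip
r=44=101100 popcount=3 -> KEEP
r=45=101101 popcount=4 -> skip
r=46=101110 popcount=4 -> skip
r=47=101111 popcount=5 -> skip
r=48=110000 popcount=2 -> skip
r=49=110001 popcount=3 -> KEEP
r=50=110010 popcount=3 -> KEEP
r=51=110011 popcount=4 -> skip
r=52=110100 popcount=3 -> KEEP
r=53=110101 popcount=4 -> skip
r=54=110110 popcount=4 -> skip
r=55=110111 popcount=5 -> skip
r=56=111000 popcount=3 -> KEEP
r=57=111001 popcount=4 -> skip
r=58=111010 popcount=4 -> skip
r=59=111011 popcount=5 -> skip
r=60=111100 popcount=4 -> skip
r=61=111101 popcount=5 -> skip
r=62=111110 popcount=5 -> skip
r=63=111111 popcount=6 -> skip
r=64=1000000 popcount=1 -> skip
r=65=1000001 popcount=2 -> skip
r=66=1000010 popcount=2 -> skip
r=67=1000011 popcount=3 -> KEEP
r=68=1000100 popcount=2 -> skip
r=69=1000101 popcount=3 -> KEEP
Kept rows: 13 14 19 21 22 25 26 28 35 37 38 41 42 44 49 50 52 56 67 69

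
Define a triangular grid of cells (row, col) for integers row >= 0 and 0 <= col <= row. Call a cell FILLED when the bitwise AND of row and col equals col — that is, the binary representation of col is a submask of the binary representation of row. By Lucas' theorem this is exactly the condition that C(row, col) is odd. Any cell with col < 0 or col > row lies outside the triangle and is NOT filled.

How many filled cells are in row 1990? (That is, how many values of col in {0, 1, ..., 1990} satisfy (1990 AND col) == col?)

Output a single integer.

Answer: 128

Derivation:
1990 in binary = 11111000110
popcount(1990) = number of 1-bits in 11111000110 = 7
A col c satisfies (1990 AND c) == c iff every set bit of c is also set in 1990; each of the 7 set bits of 1990 can independently be on or off in c.
count = 2^7 = 128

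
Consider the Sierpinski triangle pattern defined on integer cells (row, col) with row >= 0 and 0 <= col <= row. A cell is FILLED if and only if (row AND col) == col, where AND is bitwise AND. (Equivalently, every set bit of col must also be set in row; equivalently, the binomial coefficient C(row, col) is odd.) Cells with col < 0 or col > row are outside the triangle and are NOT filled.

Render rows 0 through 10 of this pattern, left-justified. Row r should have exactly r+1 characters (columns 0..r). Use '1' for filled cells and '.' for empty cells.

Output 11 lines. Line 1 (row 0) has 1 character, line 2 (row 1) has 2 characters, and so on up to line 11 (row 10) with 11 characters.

Answer: 1
11
1.1
1111
1...1
11..11
1.1.1.1
11111111
1.......1
11......11
1.1.....1.1

Derivation:
r0=0: 1
r1=1: 11
r2=10: 1.1
r3=11: 1111
r4=100: 1...1
r5=101: 11..11
r6=110: 1.1.1.1
r7=111: 11111111
r8=1000: 1.......1
r9=1001: 11......11
r10=1010: 1.1.....1.1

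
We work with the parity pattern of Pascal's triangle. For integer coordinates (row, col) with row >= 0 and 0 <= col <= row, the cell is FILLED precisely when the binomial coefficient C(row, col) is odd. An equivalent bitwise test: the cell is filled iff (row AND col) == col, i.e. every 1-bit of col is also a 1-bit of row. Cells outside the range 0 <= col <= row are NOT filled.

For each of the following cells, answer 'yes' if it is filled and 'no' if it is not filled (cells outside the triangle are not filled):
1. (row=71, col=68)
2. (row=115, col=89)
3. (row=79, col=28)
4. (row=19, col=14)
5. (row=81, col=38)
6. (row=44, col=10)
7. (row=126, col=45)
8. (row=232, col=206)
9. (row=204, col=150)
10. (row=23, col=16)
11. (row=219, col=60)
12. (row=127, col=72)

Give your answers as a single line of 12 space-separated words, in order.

(71,68): row=0b1000111, col=0b1000100, row AND col = 0b1000100 = 68; 68 == 68 -> filled
(115,89): row=0b1110011, col=0b1011001, row AND col = 0b1010001 = 81; 81 != 89 -> empty
(79,28): row=0b1001111, col=0b11100, row AND col = 0b1100 = 12; 12 != 28 -> empty
(19,14): row=0b10011, col=0b1110, row AND col = 0b10 = 2; 2 != 14 -> empty
(81,38): row=0b1010001, col=0b100110, row AND col = 0b0 = 0; 0 != 38 -> empty
(44,10): row=0b101100, col=0b1010, row AND col = 0b1000 = 8; 8 != 10 -> empty
(126,45): row=0b1111110, col=0b101101, row AND col = 0b101100 = 44; 44 != 45 -> empty
(232,206): row=0b11101000, col=0b11001110, row AND col = 0b11001000 = 200; 200 != 206 -> empty
(204,150): row=0b11001100, col=0b10010110, row AND col = 0b10000100 = 132; 132 != 150 -> empty
(23,16): row=0b10111, col=0b10000, row AND col = 0b10000 = 16; 16 == 16 -> filled
(219,60): row=0b11011011, col=0b111100, row AND col = 0b11000 = 24; 24 != 60 -> empty
(127,72): row=0b1111111, col=0b1001000, row AND col = 0b1001000 = 72; 72 == 72 -> filled

Answer: yes no no no no no no no no yes no yes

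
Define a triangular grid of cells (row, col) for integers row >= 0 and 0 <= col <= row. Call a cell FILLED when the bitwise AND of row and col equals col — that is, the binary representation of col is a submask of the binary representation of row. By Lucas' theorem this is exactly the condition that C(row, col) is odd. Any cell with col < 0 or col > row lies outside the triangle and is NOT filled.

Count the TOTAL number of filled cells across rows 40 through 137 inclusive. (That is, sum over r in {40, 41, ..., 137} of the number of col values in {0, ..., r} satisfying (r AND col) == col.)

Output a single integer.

r40=101000 pc2: +4 =4
r41=101001 pc3: +8 =12
r42=101010 pc3: +8 =20
r43=101011 pc4: +16 =36
r44=101100 pc3: +8 =44
r45=101101 pc4: +16 =60
r46=101110 pc4: +16 =76
r47=101111 pc5: +32 =108
r48=110000 pc2: +4 =112
r49=110001 pc3: +8 =120
r50=110010 pc3: +8 =128
r51=110011 pc4: +16 =144
r52=110100 pc3: +8 =152
r53=110101 pc4: +16 =168
r54=110110 pc4: +16 =184
r55=110111 pc5: +32 =216
r56=111000 pc3: +8 =224
r57=111001 pc4: +16 =240
r58=111010 pc4: +16 =256
r59=111011 pc5: +32 =288
r60=111100 pc4: +16 =304
r61=111101 pc5: +32 =336
r62=111110 pc5: +32 =368
r63=111111 pc6: +64 =432
r64=1000000 pc1: +2 =434
r65=1000001 pc2: +4 =438
r66=1000010 pc2: +4 =442
r67=1000011 pc3: +8 =450
r68=1000100 pc2: +4 =454
r69=1000101 pc3: +8 =462
r70=1000110 pc3: +8 =470
r71=1000111 pc4: +16 =486
r72=1001000 pc2: +4 =490
r73=1001001 pc3: +8 =498
r74=1001010 pc3: +8 =506
r75=1001011 pc4: +16 =522
r76=1001100 pc3: +8 =530
r77=1001101 pc4: +16 =546
r78=1001110 pc4: +16 =562
r79=1001111 pc5: +32 =594
r80=1010000 pc2: +4 =598
r81=1010001 pc3: +8 =606
r82=1010010 pc3: +8 =614
r83=1010011 pc4: +16 =630
r84=1010100 pc3: +8 =638
r85=1010101 pc4: +16 =654
r86=1010110 pc4: +16 =670
r87=1010111 pc5: +32 =702
r88=1011000 pc3: +8 =710
r89=1011001 pc4: +16 =726
r90=1011010 pc4: +16 =742
r91=1011011 pc5: +32 =774
r92=1011100 pc4: +16 =790
r93=1011101 pc5: +32 =822
r94=1011110 pc5: +32 =854
r95=1011111 pc6: +64 =918
r96=1100000 pc2: +4 =922
r97=1100001 pc3: +8 =930
r98=1100010 pc3: +8 =938
r99=1100011 pc4: +16 =954
r100=1100100 pc3: +8 =962
r101=1100101 pc4: +16 =978
r102=1100110 pc4: +16 =994
r103=1100111 pc5: +32 =1026
r104=1101000 pc3: +8 =1034
r105=1101001 pc4: +16 =1050
r106=1101010 pc4: +16 =1066
r107=1101011 pc5: +32 =1098
r108=1101100 pc4: +16 =1114
r109=1101101 pc5: +32 =1146
r110=1101110 pc5: +32 =1178
r111=1101111 pc6: +64 =1242
r112=1110000 pc3: +8 =1250
r113=1110001 pc4: +16 =1266
r114=1110010 pc4: +16 =1282
r115=1110011 pc5: +32 =1314
r116=1110100 pc4: +16 =1330
r117=1110101 pc5: +32 =1362
r118=1110110 pc5: +32 =1394
r119=1110111 pc6: +64 =1458
r120=1111000 pc4: +16 =1474
r121=1111001 pc5: +32 =1506
r122=1111010 pc5: +32 =1538
r123=1111011 pc6: +64 =1602
r124=1111100 pc5: +32 =1634
r125=1111101 pc6: +64 =1698
r126=1111110 pc6: +64 =1762
r127=1111111 pc7: +128 =1890
r128=10000000 pc1: +2 =1892
r129=10000001 pc2: +4 =1896
r130=10000010 pc2: +4 =1900
r131=10000011 pc3: +8 =1908
r132=10000100 pc2: +4 =1912
r133=10000101 pc3: +8 =1920
r134=10000110 pc3: +8 =1928
r135=10000111 pc4: +16 =1944
r136=10001000 pc2: +4 =1948
r137=10001001 pc3: +8 =1956

Answer: 1956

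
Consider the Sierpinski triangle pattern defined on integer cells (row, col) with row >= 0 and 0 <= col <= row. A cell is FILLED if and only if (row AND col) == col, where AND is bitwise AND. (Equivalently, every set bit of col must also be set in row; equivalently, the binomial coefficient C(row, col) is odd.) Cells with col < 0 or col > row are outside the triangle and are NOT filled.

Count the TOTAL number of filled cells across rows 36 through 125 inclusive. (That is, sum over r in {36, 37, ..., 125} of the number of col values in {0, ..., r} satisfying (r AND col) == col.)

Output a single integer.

Answer: 1734

Derivation:
r36=100100 pc2: +4 =4
r37=100101 pc3: +8 =12
r38=100110 pc3: +8 =20
r39=100111 pc4: +16 =36
r40=101000 pc2: +4 =40
r41=101001 pc3: +8 =48
r42=101010 pc3: +8 =56
r43=101011 pc4: +16 =72
r44=101100 pc3: +8 =80
r45=101101 pc4: +16 =96
r46=101110 pc4: +16 =112
r47=101111 pc5: +32 =144
r48=110000 pc2: +4 =148
r49=110001 pc3: +8 =156
r50=110010 pc3: +8 =164
r51=110011 pc4: +16 =180
r52=110100 pc3: +8 =188
r53=110101 pc4: +16 =204
r54=110110 pc4: +16 =220
r55=110111 pc5: +32 =252
r56=111000 pc3: +8 =260
r57=111001 pc4: +16 =276
r58=111010 pc4: +16 =292
r59=111011 pc5: +32 =324
r60=111100 pc4: +16 =340
r61=111101 pc5: +32 =372
r62=111110 pc5: +32 =404
r63=111111 pc6: +64 =468
r64=1000000 pc1: +2 =470
r65=1000001 pc2: +4 =474
r66=1000010 pc2: +4 =478
r67=1000011 pc3: +8 =486
r68=1000100 pc2: +4 =490
r69=1000101 pc3: +8 =498
r70=1000110 pc3: +8 =506
r71=1000111 pc4: +16 =522
r72=1001000 pc2: +4 =526
r73=1001001 pc3: +8 =534
r74=1001010 pc3: +8 =542
r75=1001011 pc4: +16 =558
r76=1001100 pc3: +8 =566
r77=1001101 pc4: +16 =582
r78=1001110 pc4: +16 =598
r79=1001111 pc5: +32 =630
r80=1010000 pc2: +4 =634
r81=1010001 pc3: +8 =642
r82=1010010 pc3: +8 =650
r83=1010011 pc4: +16 =666
r84=1010100 pc3: +8 =674
r85=1010101 pc4: +16 =690
r86=1010110 pc4: +16 =706
r87=1010111 pc5: +32 =738
r88=1011000 pc3: +8 =746
r89=1011001 pc4: +16 =762
r90=1011010 pc4: +16 =778
r91=1011011 pc5: +32 =810
r92=1011100 pc4: +16 =826
r93=1011101 pc5: +32 =858
r94=1011110 pc5: +32 =890
r95=1011111 pc6: +64 =954
r96=1100000 pc2: +4 =958
r97=1100001 pc3: +8 =966
r98=1100010 pc3: +8 =974
r99=1100011 pc4: +16 =990
r100=1100100 pc3: +8 =998
r101=1100101 pc4: +16 =1014
r102=1100110 pc4: +16 =1030
r103=1100111 pc5: +32 =1062
r104=1101000 pc3: +8 =1070
r105=1101001 pc4: +16 =1086
r106=1101010 pc4: +16 =1102
r107=1101011 pc5: +32 =1134
r108=1101100 pc4: +16 =1150
r109=1101101 pc5: +32 =1182
r110=1101110 pc5: +32 =1214
r111=1101111 pc6: +64 =1278
r112=1110000 pc3: +8 =1286
r113=1110001 pc4: +16 =1302
r114=1110010 pc4: +16 =1318
r115=1110011 pc5: +32 =1350
r116=1110100 pc4: +16 =1366
r117=1110101 pc5: +32 =1398
r118=1110110 pc5: +32 =1430
r119=1110111 pc6: +64 =1494
r120=1111000 pc4: +16 =1510
r121=1111001 pc5: +32 =1542
r122=1111010 pc5: +32 =1574
r123=1111011 pc6: +64 =1638
r124=1111100 pc5: +32 =1670
r125=1111101 pc6: +64 =1734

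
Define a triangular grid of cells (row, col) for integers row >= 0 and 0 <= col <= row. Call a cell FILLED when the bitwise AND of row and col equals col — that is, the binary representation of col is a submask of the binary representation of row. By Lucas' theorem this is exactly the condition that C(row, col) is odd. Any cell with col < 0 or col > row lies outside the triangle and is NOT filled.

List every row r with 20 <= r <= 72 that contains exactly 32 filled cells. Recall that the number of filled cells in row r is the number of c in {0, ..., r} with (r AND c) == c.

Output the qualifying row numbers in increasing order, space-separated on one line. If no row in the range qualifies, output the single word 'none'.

Answer: 31 47 55 59 61 62

Derivation:
Row r has 2^popcount(r) filled cells, so we need popcount(r) = log2(32) = 5.
Scan r = 20..72 and keep those with exactly 5 one-bits:
r=20=10100 popcount=2 -> skip
r=21=10101 popcount=3 -> skip
r=22=10110 popcount=3 -> skip
r=23=10111 popcount=4 -> skip
r=24=11000 popcount=2 -> skip
r=25=11001 popcount=3 -> skip
r=26=11010 popcount=3 -> skip
r=27=11011 popcount=4 -> skip
r=28=11100 popcount=3 -> skip
r=29=11101 popcount=4 -> skip
r=30=11110 popcount=4 -> skip
r=31=11111 popcount=5 -> KEEP
r=32=100000 popcount=1 -> skip
r=33=100001 popcount=2 -> skip
r=34=100010 popcount=2 -> skip
r=35=100011 popcount=3 -> skip
r=36=100100 popcount=2 -> skip
r=37=100101 popcount=3 -> skip
r=38=100110 popcount=3 -> skip
r=39=100111 popcount=4 -> skip
r=40=101000 popcount=2 -> skip
r=41=101001 popcount=3 -> skip
r=42=101010 popcount=3 -> skip
r=43=101011 popcount=4 -> skip
r=44=101100 popcount=3 -> skip
r=45=101101 popcount=4 -> skip
r=46=101110 popcount=4 -> skip
r=47=101111 popcount=5 -> KEEP
r=48=110000 popcount=2 -> skip
r=49=110001 popcount=3 -> skip
r=50=110010 popcount=3 -> skip
r=51=110011 popcount=4 -> skip
r=52=110100 popcount=3 -> skip
r=53=110101 popcount=4 -> skip
r=54=110110 popcount=4 -> skip
r=55=110111 popcount=5 -> KEEP
r=56=111000 popcount=3 -> skip
r=57=111001 popcount=4 -> skip
r=58=111010 popcount=4 -> skip
r=59=111011 popcount=5 -> KEEP
r=60=111100 popcount=4 -> skip
r=61=111101 popcount=5 -> KEEP
r=62=111110 popcount=5 -> KEEP
r=63=111111 popcount=6 -> skip
r=64=1000000 popcount=1 -> skip
r=65=1000001 popcount=2 -> skip
r=66=1000010 popcount=2 -> skip
r=67=1000011 popcount=3 -> skip
r=68=1000100 popcount=2 -> skip
r=69=1000101 popcount=3 -> skip
r=70=1000110 popcount=3 -> skip
r=71=1000111 popcount=4 -> skip
r=72=1001000 popcount=2 -> skip
Kept rows: 31 47 55 59 61 62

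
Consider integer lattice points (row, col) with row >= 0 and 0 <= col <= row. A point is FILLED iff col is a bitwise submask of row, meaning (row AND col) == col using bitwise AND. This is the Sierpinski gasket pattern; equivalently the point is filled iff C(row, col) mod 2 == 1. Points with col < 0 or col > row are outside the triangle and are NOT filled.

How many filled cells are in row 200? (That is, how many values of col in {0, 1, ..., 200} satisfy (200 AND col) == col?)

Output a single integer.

200 in binary = 11001000
popcount(200) = number of 1-bits in 11001000 = 3
A col c satisfies (200 AND c) == c iff every set bit of c is also set in 200; each of the 3 set bits of 200 can independently be on or off in c.
count = 2^3 = 8

Answer: 8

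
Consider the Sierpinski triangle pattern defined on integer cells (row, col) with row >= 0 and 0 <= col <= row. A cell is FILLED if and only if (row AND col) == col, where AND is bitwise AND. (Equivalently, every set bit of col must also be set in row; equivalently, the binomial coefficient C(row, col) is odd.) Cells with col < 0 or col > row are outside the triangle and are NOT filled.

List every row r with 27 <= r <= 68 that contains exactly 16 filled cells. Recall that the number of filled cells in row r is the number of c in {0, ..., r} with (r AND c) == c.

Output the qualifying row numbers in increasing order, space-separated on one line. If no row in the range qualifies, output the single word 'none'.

Row r has 2^popcount(r) filled cells, so we need popcount(r) = log2(16) = 4.
Scan r = 27..68 and keep those with exactly 4 one-bits:
r=27=11011 popcount=4 -> KEEP
r=28=11100 popcount=3 -> skip
r=29=11101 popcount=4 -> KEEP
r=30=11110 popcount=4 -> KEEP
r=31=11111 popcount=5 -> skip
r=32=100000 popcount=1 -> skip
r=33=100001 popcount=2 -> skip
r=34=100010 popcount=2 -> skip
r=35=100011 popcount=3 -> skip
r=36=100100 popcount=2 -> skip
r=37=100101 popcount=3 -> skip
r=38=100110 popcount=3 -> skip
r=39=100111 popcount=4 -> KEEP
r=40=101000 popcount=2 -> skip
r=41=101001 popcount=3 -> skip
r=42=101010 popcount=3 -> skip
r=43=101011 popcount=4 -> KEEP
r=44=101100 popcount=3 -> skip
r=45=101101 popcount=4 -> KEEP
r=46=101110 popcount=4 -> KEEP
r=47=101111 popcount=5 -> skip
r=48=110000 popcount=2 -> skip
r=49=110001 popcount=3 -> skip
r=50=110010 popcount=3 -> skip
r=51=110011 popcount=4 -> KEEP
r=52=110100 popcount=3 -> skip
r=53=110101 popcount=4 -> KEEP
r=54=110110 popcount=4 -> KEEP
r=55=110111 popcount=5 -> skip
r=56=111000 popcount=3 -> skip
r=57=111001 popcount=4 -> KEEP
r=58=111010 popcount=4 -> KEEP
r=59=111011 popcount=5 -> skip
r=60=111100 popcount=4 -> KEEP
r=61=111101 popcount=5 -> skip
r=62=111110 popcount=5 -> skip
r=63=111111 popcount=6 -> skip
r=64=1000000 popcount=1 -> skip
r=65=1000001 popcount=2 -> skip
r=66=1000010 popcount=2 -> skip
r=67=1000011 popcount=3 -> skip
r=68=1000100 popcount=2 -> skip
Kept rows: 27 29 30 39 43 45 46 51 53 54 57 58 60

Answer: 27 29 30 39 43 45 46 51 53 54 57 58 60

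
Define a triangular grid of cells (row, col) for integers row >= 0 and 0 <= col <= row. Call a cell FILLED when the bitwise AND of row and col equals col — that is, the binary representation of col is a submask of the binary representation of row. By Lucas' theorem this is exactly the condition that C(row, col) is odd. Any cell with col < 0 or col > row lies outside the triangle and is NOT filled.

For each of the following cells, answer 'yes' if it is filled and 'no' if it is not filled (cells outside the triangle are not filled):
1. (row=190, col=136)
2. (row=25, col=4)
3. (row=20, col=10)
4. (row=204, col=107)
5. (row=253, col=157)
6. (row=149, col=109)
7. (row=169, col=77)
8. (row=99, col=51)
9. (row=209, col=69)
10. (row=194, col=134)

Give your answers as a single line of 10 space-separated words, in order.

(190,136): row=0b10111110, col=0b10001000, row AND col = 0b10001000 = 136; 136 == 136 -> filled
(25,4): row=0b11001, col=0b100, row AND col = 0b0 = 0; 0 != 4 -> empty
(20,10): row=0b10100, col=0b1010, row AND col = 0b0 = 0; 0 != 10 -> empty
(204,107): row=0b11001100, col=0b1101011, row AND col = 0b1001000 = 72; 72 != 107 -> empty
(253,157): row=0b11111101, col=0b10011101, row AND col = 0b10011101 = 157; 157 == 157 -> filled
(149,109): row=0b10010101, col=0b1101101, row AND col = 0b101 = 5; 5 != 109 -> empty
(169,77): row=0b10101001, col=0b1001101, row AND col = 0b1001 = 9; 9 != 77 -> empty
(99,51): row=0b1100011, col=0b110011, row AND col = 0b100011 = 35; 35 != 51 -> empty
(209,69): row=0b11010001, col=0b1000101, row AND col = 0b1000001 = 65; 65 != 69 -> empty
(194,134): row=0b11000010, col=0b10000110, row AND col = 0b10000010 = 130; 130 != 134 -> empty

Answer: yes no no no yes no no no no no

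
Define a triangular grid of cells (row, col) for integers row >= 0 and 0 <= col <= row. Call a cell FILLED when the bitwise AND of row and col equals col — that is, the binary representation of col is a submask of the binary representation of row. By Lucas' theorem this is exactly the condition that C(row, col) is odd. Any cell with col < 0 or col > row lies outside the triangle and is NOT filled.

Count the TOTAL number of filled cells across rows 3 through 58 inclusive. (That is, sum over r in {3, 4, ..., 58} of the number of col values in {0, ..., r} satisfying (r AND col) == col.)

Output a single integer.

r3=11 pc2: +4 =4
r4=100 pc1: +2 =6
r5=101 pc2: +4 =10
r6=110 pc2: +4 =14
r7=111 pc3: +8 =22
r8=1000 pc1: +2 =24
r9=1001 pc2: +4 =28
r10=1010 pc2: +4 =32
r11=1011 pc3: +8 =40
r12=1100 pc2: +4 =44
r13=1101 pc3: +8 =52
r14=1110 pc3: +8 =60
r15=1111 pc4: +16 =76
r16=10000 pc1: +2 =78
r17=10001 pc2: +4 =82
r18=10010 pc2: +4 =86
r19=10011 pc3: +8 =94
r20=10100 pc2: +4 =98
r21=10101 pc3: +8 =106
r22=10110 pc3: +8 =114
r23=10111 pc4: +16 =130
r24=11000 pc2: +4 =134
r25=11001 pc3: +8 =142
r26=11010 pc3: +8 =150
r27=11011 pc4: +16 =166
r28=11100 pc3: +8 =174
r29=11101 pc4: +16 =190
r30=11110 pc4: +16 =206
r31=11111 pc5: +32 =238
r32=100000 pc1: +2 =240
r33=100001 pc2: +4 =244
r34=100010 pc2: +4 =248
r35=100011 pc3: +8 =256
r36=100100 pc2: +4 =260
r37=100101 pc3: +8 =268
r38=100110 pc3: +8 =276
r39=100111 pc4: +16 =292
r40=101000 pc2: +4 =296
r41=101001 pc3: +8 =304
r42=101010 pc3: +8 =312
r43=101011 pc4: +16 =328
r44=101100 pc3: +8 =336
r45=101101 pc4: +16 =352
r46=101110 pc4: +16 =368
r47=101111 pc5: +32 =400
r48=110000 pc2: +4 =404
r49=110001 pc3: +8 =412
r50=110010 pc3: +8 =420
r51=110011 pc4: +16 =436
r52=110100 pc3: +8 =444
r53=110101 pc4: +16 =460
r54=110110 pc4: +16 =476
r55=110111 pc5: +32 =508
r56=111000 pc3: +8 =516
r57=111001 pc4: +16 =532
r58=111010 pc4: +16 =548

Answer: 548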